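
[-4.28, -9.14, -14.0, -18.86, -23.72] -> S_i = -4.28 + -4.86*i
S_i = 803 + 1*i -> [803, 804, 805, 806, 807]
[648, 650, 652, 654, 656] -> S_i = 648 + 2*i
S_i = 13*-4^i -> [13, -52, 208, -832, 3328]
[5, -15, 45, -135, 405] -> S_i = 5*-3^i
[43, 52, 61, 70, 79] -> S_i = 43 + 9*i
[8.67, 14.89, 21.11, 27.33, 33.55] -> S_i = 8.67 + 6.22*i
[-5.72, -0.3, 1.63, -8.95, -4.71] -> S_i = Random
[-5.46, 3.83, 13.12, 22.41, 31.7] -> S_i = -5.46 + 9.29*i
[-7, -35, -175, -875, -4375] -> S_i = -7*5^i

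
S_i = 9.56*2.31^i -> [9.56, 22.08, 51.01, 117.84, 272.21]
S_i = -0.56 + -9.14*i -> [-0.56, -9.7, -18.84, -27.98, -37.12]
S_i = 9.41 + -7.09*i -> [9.41, 2.32, -4.77, -11.86, -18.95]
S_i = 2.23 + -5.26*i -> [2.23, -3.03, -8.29, -13.55, -18.81]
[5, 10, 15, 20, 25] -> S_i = 5 + 5*i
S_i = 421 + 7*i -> [421, 428, 435, 442, 449]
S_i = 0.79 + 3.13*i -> [0.79, 3.92, 7.05, 10.18, 13.31]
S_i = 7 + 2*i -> [7, 9, 11, 13, 15]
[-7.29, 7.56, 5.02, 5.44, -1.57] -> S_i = Random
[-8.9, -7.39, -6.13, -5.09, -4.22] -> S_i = -8.90*0.83^i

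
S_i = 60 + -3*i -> [60, 57, 54, 51, 48]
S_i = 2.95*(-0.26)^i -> [2.95, -0.77, 0.2, -0.05, 0.01]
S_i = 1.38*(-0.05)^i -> [1.38, -0.07, 0.0, -0.0, 0.0]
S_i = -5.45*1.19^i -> [-5.45, -6.49, -7.72, -9.18, -10.93]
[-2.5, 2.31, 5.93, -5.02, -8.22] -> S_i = Random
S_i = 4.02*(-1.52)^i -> [4.02, -6.11, 9.29, -14.12, 21.46]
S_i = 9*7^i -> [9, 63, 441, 3087, 21609]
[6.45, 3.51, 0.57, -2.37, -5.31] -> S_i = 6.45 + -2.94*i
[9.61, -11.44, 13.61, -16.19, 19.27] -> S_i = 9.61*(-1.19)^i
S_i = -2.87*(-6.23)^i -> [-2.87, 17.88, -111.39, 693.98, -4323.49]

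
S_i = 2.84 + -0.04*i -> [2.84, 2.8, 2.76, 2.72, 2.68]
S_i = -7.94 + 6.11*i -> [-7.94, -1.83, 4.28, 10.39, 16.5]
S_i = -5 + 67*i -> [-5, 62, 129, 196, 263]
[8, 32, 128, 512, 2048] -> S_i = 8*4^i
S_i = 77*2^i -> [77, 154, 308, 616, 1232]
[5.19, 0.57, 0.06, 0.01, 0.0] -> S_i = 5.19*0.11^i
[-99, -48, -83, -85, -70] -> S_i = Random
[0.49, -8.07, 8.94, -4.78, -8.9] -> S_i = Random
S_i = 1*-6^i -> [1, -6, 36, -216, 1296]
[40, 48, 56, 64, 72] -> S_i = 40 + 8*i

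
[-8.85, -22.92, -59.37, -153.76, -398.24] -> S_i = -8.85*2.59^i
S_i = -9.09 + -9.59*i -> [-9.09, -18.68, -28.27, -37.86, -47.45]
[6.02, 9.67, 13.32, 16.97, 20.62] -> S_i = 6.02 + 3.65*i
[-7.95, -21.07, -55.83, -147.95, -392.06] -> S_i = -7.95*2.65^i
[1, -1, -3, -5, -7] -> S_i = 1 + -2*i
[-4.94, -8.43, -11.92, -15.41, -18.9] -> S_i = -4.94 + -3.49*i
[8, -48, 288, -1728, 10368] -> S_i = 8*-6^i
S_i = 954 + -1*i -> [954, 953, 952, 951, 950]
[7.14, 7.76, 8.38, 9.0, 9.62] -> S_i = 7.14 + 0.62*i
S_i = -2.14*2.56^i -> [-2.14, -5.48, -14.02, -35.9, -91.91]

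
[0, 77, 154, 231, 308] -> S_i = 0 + 77*i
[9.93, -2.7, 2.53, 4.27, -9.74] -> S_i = Random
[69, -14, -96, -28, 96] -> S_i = Random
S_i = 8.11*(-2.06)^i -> [8.11, -16.71, 34.42, -70.9, 146.05]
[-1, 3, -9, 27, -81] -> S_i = -1*-3^i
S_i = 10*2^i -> [10, 20, 40, 80, 160]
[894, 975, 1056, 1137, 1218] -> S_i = 894 + 81*i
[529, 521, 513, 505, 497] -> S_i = 529 + -8*i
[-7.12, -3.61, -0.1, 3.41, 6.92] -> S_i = -7.12 + 3.51*i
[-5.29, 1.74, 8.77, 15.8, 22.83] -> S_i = -5.29 + 7.03*i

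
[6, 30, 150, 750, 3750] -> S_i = 6*5^i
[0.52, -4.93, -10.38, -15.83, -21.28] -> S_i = 0.52 + -5.45*i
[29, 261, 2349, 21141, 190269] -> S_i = 29*9^i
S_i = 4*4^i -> [4, 16, 64, 256, 1024]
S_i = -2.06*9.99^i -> [-2.06, -20.58, -205.59, -2053.83, -20517.72]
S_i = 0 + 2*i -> [0, 2, 4, 6, 8]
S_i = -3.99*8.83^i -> [-3.99, -35.23, -311.1, -2746.98, -24255.81]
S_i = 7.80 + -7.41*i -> [7.8, 0.39, -7.02, -14.43, -21.84]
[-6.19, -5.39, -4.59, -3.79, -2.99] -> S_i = -6.19 + 0.80*i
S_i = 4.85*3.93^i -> [4.85, 19.06, 74.91, 294.39, 1156.94]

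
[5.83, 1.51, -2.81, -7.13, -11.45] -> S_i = 5.83 + -4.32*i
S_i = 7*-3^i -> [7, -21, 63, -189, 567]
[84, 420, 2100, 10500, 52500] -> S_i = 84*5^i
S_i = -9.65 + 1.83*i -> [-9.65, -7.82, -5.99, -4.16, -2.33]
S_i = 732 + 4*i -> [732, 736, 740, 744, 748]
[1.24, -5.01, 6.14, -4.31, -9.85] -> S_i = Random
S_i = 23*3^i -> [23, 69, 207, 621, 1863]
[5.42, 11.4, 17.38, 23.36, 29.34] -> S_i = 5.42 + 5.98*i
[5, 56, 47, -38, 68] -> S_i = Random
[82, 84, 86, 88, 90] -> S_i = 82 + 2*i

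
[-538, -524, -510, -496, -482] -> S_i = -538 + 14*i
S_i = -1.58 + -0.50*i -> [-1.58, -2.08, -2.58, -3.08, -3.58]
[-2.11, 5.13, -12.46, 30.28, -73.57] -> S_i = -2.11*(-2.43)^i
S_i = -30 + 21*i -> [-30, -9, 12, 33, 54]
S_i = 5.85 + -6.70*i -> [5.85, -0.85, -7.55, -14.25, -20.95]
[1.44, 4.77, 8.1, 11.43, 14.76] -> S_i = 1.44 + 3.33*i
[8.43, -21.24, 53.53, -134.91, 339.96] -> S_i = 8.43*(-2.52)^i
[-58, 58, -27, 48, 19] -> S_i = Random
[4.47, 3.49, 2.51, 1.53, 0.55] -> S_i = 4.47 + -0.98*i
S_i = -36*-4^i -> [-36, 144, -576, 2304, -9216]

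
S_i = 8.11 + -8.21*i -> [8.11, -0.1, -8.31, -16.52, -24.73]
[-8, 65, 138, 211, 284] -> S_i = -8 + 73*i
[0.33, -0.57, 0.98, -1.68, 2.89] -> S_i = 0.33*(-1.72)^i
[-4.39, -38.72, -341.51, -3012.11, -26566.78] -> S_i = -4.39*8.82^i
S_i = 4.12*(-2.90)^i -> [4.12, -11.95, 34.65, -100.48, 291.4]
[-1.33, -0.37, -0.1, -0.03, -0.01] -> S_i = -1.33*0.28^i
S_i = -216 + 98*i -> [-216, -118, -20, 78, 176]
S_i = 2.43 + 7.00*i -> [2.43, 9.43, 16.43, 23.43, 30.43]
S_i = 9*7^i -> [9, 63, 441, 3087, 21609]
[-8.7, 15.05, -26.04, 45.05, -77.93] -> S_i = -8.70*(-1.73)^i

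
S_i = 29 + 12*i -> [29, 41, 53, 65, 77]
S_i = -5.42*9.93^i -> [-5.42, -53.82, -534.44, -5306.97, -52698.26]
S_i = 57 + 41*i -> [57, 98, 139, 180, 221]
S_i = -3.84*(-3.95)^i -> [-3.84, 15.17, -59.91, 236.66, -934.8]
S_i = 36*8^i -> [36, 288, 2304, 18432, 147456]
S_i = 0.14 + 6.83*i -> [0.14, 6.97, 13.8, 20.63, 27.46]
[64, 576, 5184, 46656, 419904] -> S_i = 64*9^i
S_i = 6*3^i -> [6, 18, 54, 162, 486]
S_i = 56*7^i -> [56, 392, 2744, 19208, 134456]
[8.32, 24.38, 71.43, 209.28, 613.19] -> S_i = 8.32*2.93^i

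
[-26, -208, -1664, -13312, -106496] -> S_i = -26*8^i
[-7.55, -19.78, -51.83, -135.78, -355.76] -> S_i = -7.55*2.62^i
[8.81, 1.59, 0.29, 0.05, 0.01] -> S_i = 8.81*0.18^i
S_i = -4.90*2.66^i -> [-4.9, -13.03, -34.67, -92.22, -245.31]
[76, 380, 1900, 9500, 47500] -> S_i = 76*5^i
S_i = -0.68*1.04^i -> [-0.68, -0.71, -0.74, -0.76, -0.8]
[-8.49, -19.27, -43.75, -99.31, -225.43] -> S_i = -8.49*2.27^i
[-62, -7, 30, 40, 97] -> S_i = Random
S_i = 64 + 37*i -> [64, 101, 138, 175, 212]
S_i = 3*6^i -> [3, 18, 108, 648, 3888]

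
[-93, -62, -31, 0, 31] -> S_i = -93 + 31*i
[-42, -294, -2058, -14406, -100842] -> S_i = -42*7^i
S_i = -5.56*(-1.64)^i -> [-5.56, 9.12, -14.95, 24.52, -40.22]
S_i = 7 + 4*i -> [7, 11, 15, 19, 23]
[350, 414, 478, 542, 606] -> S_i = 350 + 64*i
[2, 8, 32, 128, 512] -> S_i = 2*4^i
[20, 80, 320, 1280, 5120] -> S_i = 20*4^i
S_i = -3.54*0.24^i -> [-3.54, -0.85, -0.2, -0.05, -0.01]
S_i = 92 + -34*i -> [92, 58, 24, -10, -44]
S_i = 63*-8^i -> [63, -504, 4032, -32256, 258048]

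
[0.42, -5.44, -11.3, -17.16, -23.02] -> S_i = 0.42 + -5.86*i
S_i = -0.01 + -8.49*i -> [-0.01, -8.5, -16.99, -25.48, -33.97]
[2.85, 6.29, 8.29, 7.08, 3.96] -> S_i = Random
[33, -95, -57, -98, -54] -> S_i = Random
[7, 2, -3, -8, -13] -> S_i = 7 + -5*i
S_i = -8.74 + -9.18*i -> [-8.74, -17.92, -27.1, -36.28, -45.46]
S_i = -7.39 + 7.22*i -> [-7.39, -0.17, 7.05, 14.27, 21.49]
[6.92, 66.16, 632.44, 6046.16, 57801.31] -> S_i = 6.92*9.56^i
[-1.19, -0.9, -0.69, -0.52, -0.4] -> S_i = -1.19*0.76^i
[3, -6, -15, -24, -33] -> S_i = 3 + -9*i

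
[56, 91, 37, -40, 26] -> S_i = Random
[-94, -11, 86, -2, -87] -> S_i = Random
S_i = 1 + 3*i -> [1, 4, 7, 10, 13]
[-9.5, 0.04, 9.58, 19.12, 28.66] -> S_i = -9.50 + 9.54*i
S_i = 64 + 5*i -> [64, 69, 74, 79, 84]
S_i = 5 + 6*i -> [5, 11, 17, 23, 29]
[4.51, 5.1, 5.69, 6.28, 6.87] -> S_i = 4.51 + 0.59*i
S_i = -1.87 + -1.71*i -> [-1.87, -3.58, -5.29, -7.0, -8.71]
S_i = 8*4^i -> [8, 32, 128, 512, 2048]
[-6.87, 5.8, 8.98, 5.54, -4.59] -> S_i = Random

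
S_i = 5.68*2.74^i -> [5.68, 15.56, 42.64, 116.84, 320.15]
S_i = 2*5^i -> [2, 10, 50, 250, 1250]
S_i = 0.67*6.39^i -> [0.67, 4.28, 27.36, 174.81, 1117.06]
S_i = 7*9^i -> [7, 63, 567, 5103, 45927]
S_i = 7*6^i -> [7, 42, 252, 1512, 9072]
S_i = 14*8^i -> [14, 112, 896, 7168, 57344]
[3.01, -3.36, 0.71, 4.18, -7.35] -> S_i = Random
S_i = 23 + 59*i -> [23, 82, 141, 200, 259]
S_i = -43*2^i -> [-43, -86, -172, -344, -688]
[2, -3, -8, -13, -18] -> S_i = 2 + -5*i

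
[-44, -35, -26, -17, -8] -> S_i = -44 + 9*i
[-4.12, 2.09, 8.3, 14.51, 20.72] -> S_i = -4.12 + 6.21*i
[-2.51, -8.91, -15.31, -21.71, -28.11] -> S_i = -2.51 + -6.40*i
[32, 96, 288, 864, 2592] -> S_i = 32*3^i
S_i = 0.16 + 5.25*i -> [0.16, 5.41, 10.66, 15.91, 21.16]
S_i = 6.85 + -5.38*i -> [6.85, 1.47, -3.91, -9.29, -14.67]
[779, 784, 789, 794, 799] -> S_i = 779 + 5*i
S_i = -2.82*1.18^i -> [-2.82, -3.33, -3.93, -4.63, -5.47]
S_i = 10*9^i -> [10, 90, 810, 7290, 65610]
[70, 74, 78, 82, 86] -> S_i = 70 + 4*i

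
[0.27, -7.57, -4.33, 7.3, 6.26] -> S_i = Random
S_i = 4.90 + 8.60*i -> [4.9, 13.5, 22.1, 30.7, 39.3]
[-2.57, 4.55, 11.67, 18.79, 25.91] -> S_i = -2.57 + 7.12*i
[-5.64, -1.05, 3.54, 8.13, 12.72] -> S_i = -5.64 + 4.59*i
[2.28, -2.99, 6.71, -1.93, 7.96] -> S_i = Random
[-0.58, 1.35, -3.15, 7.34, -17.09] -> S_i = -0.58*(-2.33)^i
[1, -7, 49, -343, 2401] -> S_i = 1*-7^i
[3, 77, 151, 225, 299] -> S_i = 3 + 74*i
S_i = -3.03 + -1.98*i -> [-3.03, -5.01, -6.99, -8.97, -10.95]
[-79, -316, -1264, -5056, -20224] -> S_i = -79*4^i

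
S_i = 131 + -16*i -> [131, 115, 99, 83, 67]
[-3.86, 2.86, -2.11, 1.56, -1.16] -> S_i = -3.86*(-0.74)^i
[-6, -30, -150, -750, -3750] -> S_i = -6*5^i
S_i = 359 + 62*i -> [359, 421, 483, 545, 607]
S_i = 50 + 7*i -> [50, 57, 64, 71, 78]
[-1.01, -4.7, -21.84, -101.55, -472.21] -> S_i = -1.01*4.65^i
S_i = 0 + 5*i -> [0, 5, 10, 15, 20]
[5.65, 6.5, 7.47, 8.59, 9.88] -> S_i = 5.65*1.15^i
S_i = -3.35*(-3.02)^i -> [-3.35, 10.12, -30.55, 92.27, -278.66]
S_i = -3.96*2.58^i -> [-3.96, -10.22, -26.36, -68.01, -175.46]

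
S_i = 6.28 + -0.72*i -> [6.28, 5.56, 4.84, 4.12, 3.4]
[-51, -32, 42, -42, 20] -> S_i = Random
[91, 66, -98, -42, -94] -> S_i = Random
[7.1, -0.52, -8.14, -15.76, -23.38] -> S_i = 7.10 + -7.62*i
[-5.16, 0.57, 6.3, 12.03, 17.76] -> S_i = -5.16 + 5.73*i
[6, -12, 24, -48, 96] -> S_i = 6*-2^i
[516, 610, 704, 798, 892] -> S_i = 516 + 94*i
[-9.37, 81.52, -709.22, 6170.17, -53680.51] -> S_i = -9.37*(-8.70)^i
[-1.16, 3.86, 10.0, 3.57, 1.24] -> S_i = Random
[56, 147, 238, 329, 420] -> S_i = 56 + 91*i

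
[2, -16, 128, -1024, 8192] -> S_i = 2*-8^i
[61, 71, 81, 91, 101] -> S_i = 61 + 10*i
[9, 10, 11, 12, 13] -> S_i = 9 + 1*i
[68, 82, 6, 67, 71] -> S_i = Random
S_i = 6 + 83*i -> [6, 89, 172, 255, 338]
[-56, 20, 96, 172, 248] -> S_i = -56 + 76*i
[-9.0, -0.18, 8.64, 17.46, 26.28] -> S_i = -9.00 + 8.82*i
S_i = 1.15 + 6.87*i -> [1.15, 8.02, 14.89, 21.76, 28.63]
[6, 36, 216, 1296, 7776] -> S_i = 6*6^i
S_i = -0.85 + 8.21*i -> [-0.85, 7.36, 15.57, 23.78, 31.99]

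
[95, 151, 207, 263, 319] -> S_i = 95 + 56*i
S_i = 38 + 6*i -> [38, 44, 50, 56, 62]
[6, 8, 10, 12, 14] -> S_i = 6 + 2*i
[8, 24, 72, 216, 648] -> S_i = 8*3^i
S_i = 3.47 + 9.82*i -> [3.47, 13.29, 23.11, 32.93, 42.75]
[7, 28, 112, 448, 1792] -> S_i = 7*4^i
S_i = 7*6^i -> [7, 42, 252, 1512, 9072]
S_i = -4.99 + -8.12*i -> [-4.99, -13.11, -21.23, -29.35, -37.47]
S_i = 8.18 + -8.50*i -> [8.18, -0.32, -8.82, -17.32, -25.82]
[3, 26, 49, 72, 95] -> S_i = 3 + 23*i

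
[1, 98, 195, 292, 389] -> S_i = 1 + 97*i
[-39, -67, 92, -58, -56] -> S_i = Random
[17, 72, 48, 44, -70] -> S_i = Random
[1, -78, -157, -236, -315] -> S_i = 1 + -79*i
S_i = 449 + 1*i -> [449, 450, 451, 452, 453]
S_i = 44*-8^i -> [44, -352, 2816, -22528, 180224]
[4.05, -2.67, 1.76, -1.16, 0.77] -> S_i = 4.05*(-0.66)^i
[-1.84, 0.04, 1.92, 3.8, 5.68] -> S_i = -1.84 + 1.88*i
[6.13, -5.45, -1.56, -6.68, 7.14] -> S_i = Random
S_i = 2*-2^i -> [2, -4, 8, -16, 32]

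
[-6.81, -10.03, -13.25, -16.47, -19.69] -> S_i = -6.81 + -3.22*i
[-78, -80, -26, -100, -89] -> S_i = Random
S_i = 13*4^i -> [13, 52, 208, 832, 3328]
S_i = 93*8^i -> [93, 744, 5952, 47616, 380928]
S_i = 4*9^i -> [4, 36, 324, 2916, 26244]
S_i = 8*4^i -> [8, 32, 128, 512, 2048]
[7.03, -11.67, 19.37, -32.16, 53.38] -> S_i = 7.03*(-1.66)^i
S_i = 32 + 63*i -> [32, 95, 158, 221, 284]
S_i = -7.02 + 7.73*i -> [-7.02, 0.71, 8.44, 16.17, 23.9]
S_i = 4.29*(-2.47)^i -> [4.29, -10.6, 26.17, -64.65, 159.68]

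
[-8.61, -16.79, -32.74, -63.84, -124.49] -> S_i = -8.61*1.95^i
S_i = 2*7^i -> [2, 14, 98, 686, 4802]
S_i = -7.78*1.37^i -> [-7.78, -10.66, -14.6, -20.01, -27.41]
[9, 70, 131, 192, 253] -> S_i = 9 + 61*i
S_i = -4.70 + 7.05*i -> [-4.7, 2.35, 9.4, 16.45, 23.5]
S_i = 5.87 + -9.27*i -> [5.87, -3.4, -12.67, -21.94, -31.21]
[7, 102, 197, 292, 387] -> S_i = 7 + 95*i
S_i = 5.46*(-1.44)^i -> [5.46, -7.86, 11.32, -16.3, 23.48]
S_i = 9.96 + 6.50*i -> [9.96, 16.46, 22.96, 29.46, 35.96]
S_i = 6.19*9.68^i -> [6.19, 59.92, 580.02, 5614.57, 54349.07]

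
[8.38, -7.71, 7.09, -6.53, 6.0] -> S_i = 8.38*(-0.92)^i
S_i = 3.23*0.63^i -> [3.23, 2.03, 1.28, 0.81, 0.51]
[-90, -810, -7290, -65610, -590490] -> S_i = -90*9^i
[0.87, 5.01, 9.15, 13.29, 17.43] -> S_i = 0.87 + 4.14*i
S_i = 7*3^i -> [7, 21, 63, 189, 567]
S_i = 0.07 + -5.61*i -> [0.07, -5.54, -11.15, -16.76, -22.37]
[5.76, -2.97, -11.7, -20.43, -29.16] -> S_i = 5.76 + -8.73*i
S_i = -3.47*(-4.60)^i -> [-3.47, 15.96, -73.43, 337.76, -1553.68]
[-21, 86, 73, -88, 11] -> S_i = Random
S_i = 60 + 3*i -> [60, 63, 66, 69, 72]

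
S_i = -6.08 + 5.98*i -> [-6.08, -0.1, 5.88, 11.86, 17.84]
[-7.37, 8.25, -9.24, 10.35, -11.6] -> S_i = -7.37*(-1.12)^i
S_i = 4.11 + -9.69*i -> [4.11, -5.58, -15.27, -24.96, -34.65]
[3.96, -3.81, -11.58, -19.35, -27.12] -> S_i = 3.96 + -7.77*i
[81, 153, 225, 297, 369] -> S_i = 81 + 72*i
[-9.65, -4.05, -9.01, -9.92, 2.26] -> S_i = Random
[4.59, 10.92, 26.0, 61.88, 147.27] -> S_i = 4.59*2.38^i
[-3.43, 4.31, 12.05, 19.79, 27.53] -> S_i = -3.43 + 7.74*i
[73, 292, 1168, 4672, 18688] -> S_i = 73*4^i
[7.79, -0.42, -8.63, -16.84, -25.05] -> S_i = 7.79 + -8.21*i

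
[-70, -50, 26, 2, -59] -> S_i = Random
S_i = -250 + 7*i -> [-250, -243, -236, -229, -222]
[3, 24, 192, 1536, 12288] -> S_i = 3*8^i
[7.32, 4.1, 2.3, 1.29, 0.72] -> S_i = 7.32*0.56^i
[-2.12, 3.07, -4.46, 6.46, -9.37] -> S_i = -2.12*(-1.45)^i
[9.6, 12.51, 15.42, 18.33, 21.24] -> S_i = 9.60 + 2.91*i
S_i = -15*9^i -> [-15, -135, -1215, -10935, -98415]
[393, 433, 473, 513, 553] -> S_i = 393 + 40*i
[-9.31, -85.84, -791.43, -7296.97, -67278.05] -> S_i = -9.31*9.22^i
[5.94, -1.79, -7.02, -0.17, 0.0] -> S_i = Random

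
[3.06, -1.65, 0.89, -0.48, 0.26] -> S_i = 3.06*(-0.54)^i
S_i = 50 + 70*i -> [50, 120, 190, 260, 330]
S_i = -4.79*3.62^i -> [-4.79, -17.34, -62.77, -227.23, -822.56]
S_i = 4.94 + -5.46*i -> [4.94, -0.52, -5.98, -11.44, -16.9]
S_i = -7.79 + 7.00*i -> [-7.79, -0.79, 6.21, 13.21, 20.21]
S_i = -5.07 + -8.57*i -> [-5.07, -13.64, -22.21, -30.78, -39.35]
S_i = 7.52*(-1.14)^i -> [7.52, -8.57, 9.77, -11.14, 12.7]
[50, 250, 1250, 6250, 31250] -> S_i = 50*5^i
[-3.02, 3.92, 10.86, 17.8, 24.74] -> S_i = -3.02 + 6.94*i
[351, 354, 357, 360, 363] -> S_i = 351 + 3*i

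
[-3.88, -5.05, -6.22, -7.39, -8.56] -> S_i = -3.88 + -1.17*i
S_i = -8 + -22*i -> [-8, -30, -52, -74, -96]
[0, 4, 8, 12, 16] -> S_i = 0 + 4*i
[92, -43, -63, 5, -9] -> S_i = Random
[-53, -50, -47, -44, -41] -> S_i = -53 + 3*i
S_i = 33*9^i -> [33, 297, 2673, 24057, 216513]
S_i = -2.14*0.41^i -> [-2.14, -0.88, -0.36, -0.15, -0.06]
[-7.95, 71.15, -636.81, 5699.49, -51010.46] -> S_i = -7.95*(-8.95)^i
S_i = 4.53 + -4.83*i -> [4.53, -0.3, -5.13, -9.96, -14.79]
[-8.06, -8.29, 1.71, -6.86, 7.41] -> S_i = Random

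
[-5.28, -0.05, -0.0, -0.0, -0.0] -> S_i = -5.28*0.01^i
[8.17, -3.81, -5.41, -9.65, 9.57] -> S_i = Random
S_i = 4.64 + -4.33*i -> [4.64, 0.31, -4.02, -8.35, -12.68]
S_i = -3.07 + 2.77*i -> [-3.07, -0.3, 2.47, 5.24, 8.01]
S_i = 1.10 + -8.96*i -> [1.1, -7.86, -16.82, -25.78, -34.74]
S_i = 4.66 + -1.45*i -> [4.66, 3.21, 1.76, 0.31, -1.14]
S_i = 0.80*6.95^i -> [0.8, 5.56, 38.64, 268.56, 1866.51]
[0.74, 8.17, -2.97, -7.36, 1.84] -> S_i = Random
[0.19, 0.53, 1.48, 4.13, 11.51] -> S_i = 0.19*2.79^i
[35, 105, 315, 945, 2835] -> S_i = 35*3^i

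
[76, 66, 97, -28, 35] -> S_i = Random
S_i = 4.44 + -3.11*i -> [4.44, 1.33, -1.78, -4.89, -8.0]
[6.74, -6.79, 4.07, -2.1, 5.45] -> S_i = Random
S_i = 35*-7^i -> [35, -245, 1715, -12005, 84035]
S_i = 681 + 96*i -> [681, 777, 873, 969, 1065]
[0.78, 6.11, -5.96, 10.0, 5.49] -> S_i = Random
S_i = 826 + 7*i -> [826, 833, 840, 847, 854]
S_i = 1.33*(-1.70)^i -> [1.33, -2.26, 3.84, -6.53, 11.11]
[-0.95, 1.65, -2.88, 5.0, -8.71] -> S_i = -0.95*(-1.74)^i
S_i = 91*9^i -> [91, 819, 7371, 66339, 597051]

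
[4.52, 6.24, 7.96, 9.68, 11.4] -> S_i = 4.52 + 1.72*i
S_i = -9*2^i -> [-9, -18, -36, -72, -144]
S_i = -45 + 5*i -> [-45, -40, -35, -30, -25]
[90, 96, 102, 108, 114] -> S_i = 90 + 6*i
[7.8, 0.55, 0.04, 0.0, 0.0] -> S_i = 7.80*0.07^i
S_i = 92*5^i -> [92, 460, 2300, 11500, 57500]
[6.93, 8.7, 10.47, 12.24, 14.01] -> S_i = 6.93 + 1.77*i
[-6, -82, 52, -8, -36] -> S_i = Random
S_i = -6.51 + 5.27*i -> [-6.51, -1.24, 4.03, 9.3, 14.57]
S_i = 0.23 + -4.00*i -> [0.23, -3.77, -7.77, -11.77, -15.77]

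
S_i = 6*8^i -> [6, 48, 384, 3072, 24576]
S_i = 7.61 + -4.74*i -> [7.61, 2.87, -1.87, -6.61, -11.35]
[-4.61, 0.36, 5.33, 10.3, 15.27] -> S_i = -4.61 + 4.97*i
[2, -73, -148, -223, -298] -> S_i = 2 + -75*i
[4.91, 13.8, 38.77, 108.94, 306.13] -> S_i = 4.91*2.81^i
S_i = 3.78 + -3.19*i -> [3.78, 0.59, -2.6, -5.79, -8.98]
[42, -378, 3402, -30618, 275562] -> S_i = 42*-9^i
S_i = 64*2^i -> [64, 128, 256, 512, 1024]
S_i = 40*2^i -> [40, 80, 160, 320, 640]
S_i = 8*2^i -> [8, 16, 32, 64, 128]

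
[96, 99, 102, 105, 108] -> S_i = 96 + 3*i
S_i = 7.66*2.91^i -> [7.66, 22.29, 64.87, 188.76, 549.29]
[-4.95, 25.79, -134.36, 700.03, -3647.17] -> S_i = -4.95*(-5.21)^i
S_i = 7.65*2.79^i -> [7.65, 21.34, 59.55, 166.14, 463.53]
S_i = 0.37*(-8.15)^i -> [0.37, -3.02, 24.58, -200.3, 1632.42]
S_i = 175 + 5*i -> [175, 180, 185, 190, 195]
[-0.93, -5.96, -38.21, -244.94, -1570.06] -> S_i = -0.93*6.41^i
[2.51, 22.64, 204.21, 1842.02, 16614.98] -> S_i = 2.51*9.02^i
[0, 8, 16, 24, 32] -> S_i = 0 + 8*i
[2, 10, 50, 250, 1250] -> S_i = 2*5^i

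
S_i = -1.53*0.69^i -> [-1.53, -1.06, -0.73, -0.5, -0.35]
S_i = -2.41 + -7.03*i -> [-2.41, -9.44, -16.47, -23.5, -30.53]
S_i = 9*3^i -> [9, 27, 81, 243, 729]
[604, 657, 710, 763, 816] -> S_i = 604 + 53*i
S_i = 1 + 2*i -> [1, 3, 5, 7, 9]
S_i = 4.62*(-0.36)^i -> [4.62, -1.66, 0.6, -0.22, 0.08]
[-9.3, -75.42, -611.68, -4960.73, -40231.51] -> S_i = -9.30*8.11^i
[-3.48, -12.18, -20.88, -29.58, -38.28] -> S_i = -3.48 + -8.70*i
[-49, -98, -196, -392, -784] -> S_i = -49*2^i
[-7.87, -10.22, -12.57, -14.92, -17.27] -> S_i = -7.87 + -2.35*i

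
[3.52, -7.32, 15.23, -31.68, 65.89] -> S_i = 3.52*(-2.08)^i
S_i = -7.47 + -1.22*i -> [-7.47, -8.69, -9.91, -11.13, -12.35]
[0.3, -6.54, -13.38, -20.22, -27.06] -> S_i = 0.30 + -6.84*i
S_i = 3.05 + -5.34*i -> [3.05, -2.29, -7.63, -12.97, -18.31]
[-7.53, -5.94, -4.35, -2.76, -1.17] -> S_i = -7.53 + 1.59*i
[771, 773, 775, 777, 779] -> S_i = 771 + 2*i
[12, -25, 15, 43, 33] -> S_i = Random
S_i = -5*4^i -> [-5, -20, -80, -320, -1280]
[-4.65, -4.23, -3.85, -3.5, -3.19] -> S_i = -4.65*0.91^i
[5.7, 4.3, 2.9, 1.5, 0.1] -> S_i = 5.70 + -1.40*i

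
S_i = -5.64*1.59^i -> [-5.64, -8.97, -14.26, -22.67, -36.05]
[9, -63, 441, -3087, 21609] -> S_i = 9*-7^i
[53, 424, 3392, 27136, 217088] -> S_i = 53*8^i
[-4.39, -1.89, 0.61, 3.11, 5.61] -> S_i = -4.39 + 2.50*i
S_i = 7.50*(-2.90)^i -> [7.5, -21.75, 63.08, -182.92, 530.46]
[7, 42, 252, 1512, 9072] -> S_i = 7*6^i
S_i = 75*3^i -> [75, 225, 675, 2025, 6075]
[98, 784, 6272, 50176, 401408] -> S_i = 98*8^i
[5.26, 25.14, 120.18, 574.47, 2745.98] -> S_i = 5.26*4.78^i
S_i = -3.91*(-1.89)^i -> [-3.91, 7.39, -13.97, 26.4, -49.89]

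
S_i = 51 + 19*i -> [51, 70, 89, 108, 127]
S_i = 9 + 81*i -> [9, 90, 171, 252, 333]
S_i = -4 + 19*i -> [-4, 15, 34, 53, 72]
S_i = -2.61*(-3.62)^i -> [-2.61, 9.45, -34.2, 123.81, -448.2]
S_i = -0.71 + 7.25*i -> [-0.71, 6.54, 13.79, 21.04, 28.29]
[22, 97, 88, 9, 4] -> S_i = Random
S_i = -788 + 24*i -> [-788, -764, -740, -716, -692]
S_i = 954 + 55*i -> [954, 1009, 1064, 1119, 1174]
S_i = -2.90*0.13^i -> [-2.9, -0.38, -0.05, -0.01, -0.0]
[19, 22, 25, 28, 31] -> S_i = 19 + 3*i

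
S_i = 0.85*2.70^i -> [0.85, 2.3, 6.2, 16.73, 45.17]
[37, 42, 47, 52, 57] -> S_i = 37 + 5*i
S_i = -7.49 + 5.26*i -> [-7.49, -2.23, 3.03, 8.29, 13.55]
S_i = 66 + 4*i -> [66, 70, 74, 78, 82]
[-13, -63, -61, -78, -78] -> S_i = Random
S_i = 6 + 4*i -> [6, 10, 14, 18, 22]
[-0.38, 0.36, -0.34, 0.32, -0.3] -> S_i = -0.38*(-0.94)^i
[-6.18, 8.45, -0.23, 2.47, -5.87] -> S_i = Random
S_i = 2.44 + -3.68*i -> [2.44, -1.24, -4.92, -8.6, -12.28]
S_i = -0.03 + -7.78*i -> [-0.03, -7.81, -15.59, -23.37, -31.15]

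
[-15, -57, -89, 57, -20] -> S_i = Random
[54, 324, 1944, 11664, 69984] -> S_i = 54*6^i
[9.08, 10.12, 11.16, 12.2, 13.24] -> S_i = 9.08 + 1.04*i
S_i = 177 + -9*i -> [177, 168, 159, 150, 141]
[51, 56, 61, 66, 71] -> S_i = 51 + 5*i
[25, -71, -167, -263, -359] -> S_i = 25 + -96*i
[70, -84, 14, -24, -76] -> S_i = Random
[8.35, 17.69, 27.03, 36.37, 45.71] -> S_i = 8.35 + 9.34*i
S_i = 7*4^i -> [7, 28, 112, 448, 1792]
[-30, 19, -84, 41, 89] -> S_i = Random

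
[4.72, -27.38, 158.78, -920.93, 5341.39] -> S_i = 4.72*(-5.80)^i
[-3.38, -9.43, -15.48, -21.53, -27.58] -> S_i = -3.38 + -6.05*i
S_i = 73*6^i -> [73, 438, 2628, 15768, 94608]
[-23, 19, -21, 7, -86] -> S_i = Random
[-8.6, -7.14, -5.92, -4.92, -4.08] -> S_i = -8.60*0.83^i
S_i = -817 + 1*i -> [-817, -816, -815, -814, -813]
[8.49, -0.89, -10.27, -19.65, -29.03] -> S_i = 8.49 + -9.38*i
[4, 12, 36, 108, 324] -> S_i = 4*3^i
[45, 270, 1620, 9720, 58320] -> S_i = 45*6^i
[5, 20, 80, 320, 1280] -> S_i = 5*4^i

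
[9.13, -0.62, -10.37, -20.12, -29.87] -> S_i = 9.13 + -9.75*i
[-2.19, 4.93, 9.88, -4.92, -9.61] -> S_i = Random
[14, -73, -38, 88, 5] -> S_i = Random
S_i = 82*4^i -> [82, 328, 1312, 5248, 20992]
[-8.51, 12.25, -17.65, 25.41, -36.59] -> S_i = -8.51*(-1.44)^i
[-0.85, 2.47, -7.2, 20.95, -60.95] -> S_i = -0.85*(-2.91)^i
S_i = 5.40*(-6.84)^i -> [5.4, -36.94, 252.64, -1728.07, 11820.02]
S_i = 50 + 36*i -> [50, 86, 122, 158, 194]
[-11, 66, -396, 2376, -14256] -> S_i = -11*-6^i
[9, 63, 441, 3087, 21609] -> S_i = 9*7^i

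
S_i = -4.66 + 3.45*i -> [-4.66, -1.21, 2.24, 5.69, 9.14]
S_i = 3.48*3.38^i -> [3.48, 11.76, 39.76, 134.38, 454.2]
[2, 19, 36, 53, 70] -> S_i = 2 + 17*i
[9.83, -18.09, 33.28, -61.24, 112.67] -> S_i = 9.83*(-1.84)^i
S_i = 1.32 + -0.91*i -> [1.32, 0.41, -0.5, -1.41, -2.32]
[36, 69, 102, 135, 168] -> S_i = 36 + 33*i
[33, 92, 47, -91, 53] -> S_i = Random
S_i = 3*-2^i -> [3, -6, 12, -24, 48]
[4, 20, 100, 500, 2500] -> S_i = 4*5^i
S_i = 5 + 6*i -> [5, 11, 17, 23, 29]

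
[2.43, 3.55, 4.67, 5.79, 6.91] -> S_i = 2.43 + 1.12*i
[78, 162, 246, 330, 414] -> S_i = 78 + 84*i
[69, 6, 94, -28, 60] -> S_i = Random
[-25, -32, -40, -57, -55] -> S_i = Random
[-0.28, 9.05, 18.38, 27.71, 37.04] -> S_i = -0.28 + 9.33*i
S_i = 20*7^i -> [20, 140, 980, 6860, 48020]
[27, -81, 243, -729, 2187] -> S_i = 27*-3^i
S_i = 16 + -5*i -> [16, 11, 6, 1, -4]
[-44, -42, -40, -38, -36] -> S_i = -44 + 2*i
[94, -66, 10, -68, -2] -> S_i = Random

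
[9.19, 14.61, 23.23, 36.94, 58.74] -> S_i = 9.19*1.59^i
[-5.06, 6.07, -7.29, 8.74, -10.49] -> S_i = -5.06*(-1.20)^i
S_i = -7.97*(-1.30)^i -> [-7.97, 10.36, -13.47, 17.51, -22.76]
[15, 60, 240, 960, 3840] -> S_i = 15*4^i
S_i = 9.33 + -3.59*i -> [9.33, 5.74, 2.15, -1.44, -5.03]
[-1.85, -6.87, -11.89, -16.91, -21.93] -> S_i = -1.85 + -5.02*i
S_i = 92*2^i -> [92, 184, 368, 736, 1472]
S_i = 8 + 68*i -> [8, 76, 144, 212, 280]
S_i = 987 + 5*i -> [987, 992, 997, 1002, 1007]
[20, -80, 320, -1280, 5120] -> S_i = 20*-4^i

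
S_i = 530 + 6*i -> [530, 536, 542, 548, 554]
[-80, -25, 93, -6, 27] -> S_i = Random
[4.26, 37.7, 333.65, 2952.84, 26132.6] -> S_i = 4.26*8.85^i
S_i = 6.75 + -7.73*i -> [6.75, -0.98, -8.71, -16.44, -24.17]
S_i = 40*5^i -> [40, 200, 1000, 5000, 25000]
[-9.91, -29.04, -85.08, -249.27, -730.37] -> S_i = -9.91*2.93^i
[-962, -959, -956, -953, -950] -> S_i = -962 + 3*i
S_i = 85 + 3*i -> [85, 88, 91, 94, 97]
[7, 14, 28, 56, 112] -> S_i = 7*2^i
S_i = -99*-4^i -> [-99, 396, -1584, 6336, -25344]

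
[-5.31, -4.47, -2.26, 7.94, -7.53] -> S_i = Random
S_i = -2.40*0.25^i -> [-2.4, -0.6, -0.15, -0.04, -0.01]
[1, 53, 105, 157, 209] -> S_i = 1 + 52*i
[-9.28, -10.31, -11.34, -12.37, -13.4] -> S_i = -9.28 + -1.03*i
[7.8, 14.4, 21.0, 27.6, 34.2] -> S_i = 7.80 + 6.60*i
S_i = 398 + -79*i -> [398, 319, 240, 161, 82]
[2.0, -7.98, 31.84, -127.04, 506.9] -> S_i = 2.00*(-3.99)^i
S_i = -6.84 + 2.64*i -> [-6.84, -4.2, -1.56, 1.08, 3.72]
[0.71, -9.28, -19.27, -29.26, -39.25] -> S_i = 0.71 + -9.99*i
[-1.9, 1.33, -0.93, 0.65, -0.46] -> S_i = -1.90*(-0.70)^i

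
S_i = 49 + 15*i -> [49, 64, 79, 94, 109]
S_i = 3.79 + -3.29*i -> [3.79, 0.5, -2.79, -6.08, -9.37]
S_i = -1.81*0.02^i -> [-1.81, -0.04, -0.0, -0.0, -0.0]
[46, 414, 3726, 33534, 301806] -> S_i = 46*9^i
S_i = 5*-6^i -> [5, -30, 180, -1080, 6480]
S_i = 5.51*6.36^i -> [5.51, 35.04, 222.88, 1417.5, 9015.3]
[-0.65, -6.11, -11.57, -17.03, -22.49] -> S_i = -0.65 + -5.46*i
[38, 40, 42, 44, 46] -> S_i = 38 + 2*i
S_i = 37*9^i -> [37, 333, 2997, 26973, 242757]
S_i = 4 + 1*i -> [4, 5, 6, 7, 8]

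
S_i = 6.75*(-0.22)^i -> [6.75, -1.48, 0.33, -0.07, 0.02]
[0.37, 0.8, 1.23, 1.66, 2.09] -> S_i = 0.37 + 0.43*i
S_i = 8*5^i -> [8, 40, 200, 1000, 5000]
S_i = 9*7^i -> [9, 63, 441, 3087, 21609]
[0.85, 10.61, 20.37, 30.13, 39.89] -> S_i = 0.85 + 9.76*i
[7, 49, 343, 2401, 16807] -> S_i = 7*7^i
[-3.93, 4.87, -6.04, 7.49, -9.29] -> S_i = -3.93*(-1.24)^i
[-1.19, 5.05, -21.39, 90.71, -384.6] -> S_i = -1.19*(-4.24)^i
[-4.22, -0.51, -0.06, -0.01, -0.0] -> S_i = -4.22*0.12^i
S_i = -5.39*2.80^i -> [-5.39, -15.09, -42.26, -118.32, -331.3]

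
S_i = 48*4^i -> [48, 192, 768, 3072, 12288]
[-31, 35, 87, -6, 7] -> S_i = Random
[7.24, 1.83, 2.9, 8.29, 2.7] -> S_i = Random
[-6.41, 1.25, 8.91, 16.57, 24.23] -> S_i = -6.41 + 7.66*i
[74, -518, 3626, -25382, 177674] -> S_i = 74*-7^i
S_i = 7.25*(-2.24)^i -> [7.25, -16.24, 36.38, -81.49, 182.53]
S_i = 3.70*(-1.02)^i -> [3.7, -3.77, 3.85, -3.93, 4.0]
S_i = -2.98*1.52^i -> [-2.98, -4.53, -6.88, -10.47, -15.91]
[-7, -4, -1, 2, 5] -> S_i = -7 + 3*i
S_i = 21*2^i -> [21, 42, 84, 168, 336]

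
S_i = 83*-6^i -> [83, -498, 2988, -17928, 107568]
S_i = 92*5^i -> [92, 460, 2300, 11500, 57500]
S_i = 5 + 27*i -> [5, 32, 59, 86, 113]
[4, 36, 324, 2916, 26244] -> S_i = 4*9^i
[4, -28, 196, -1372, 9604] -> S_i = 4*-7^i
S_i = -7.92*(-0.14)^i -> [-7.92, 1.11, -0.16, 0.02, -0.0]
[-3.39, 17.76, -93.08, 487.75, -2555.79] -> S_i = -3.39*(-5.24)^i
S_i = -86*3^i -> [-86, -258, -774, -2322, -6966]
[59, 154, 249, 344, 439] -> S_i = 59 + 95*i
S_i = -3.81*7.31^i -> [-3.81, -27.85, -203.59, -1488.25, -10879.14]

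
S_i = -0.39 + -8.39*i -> [-0.39, -8.78, -17.17, -25.56, -33.95]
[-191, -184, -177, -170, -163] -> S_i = -191 + 7*i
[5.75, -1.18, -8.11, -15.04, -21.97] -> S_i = 5.75 + -6.93*i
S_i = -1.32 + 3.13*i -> [-1.32, 1.81, 4.94, 8.07, 11.2]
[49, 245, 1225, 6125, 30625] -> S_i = 49*5^i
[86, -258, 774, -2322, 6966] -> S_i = 86*-3^i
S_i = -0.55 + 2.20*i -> [-0.55, 1.65, 3.85, 6.05, 8.25]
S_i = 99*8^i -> [99, 792, 6336, 50688, 405504]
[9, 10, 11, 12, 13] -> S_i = 9 + 1*i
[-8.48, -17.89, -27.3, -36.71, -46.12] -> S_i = -8.48 + -9.41*i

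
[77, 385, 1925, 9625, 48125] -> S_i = 77*5^i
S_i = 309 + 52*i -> [309, 361, 413, 465, 517]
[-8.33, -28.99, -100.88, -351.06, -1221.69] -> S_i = -8.33*3.48^i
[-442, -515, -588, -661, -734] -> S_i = -442 + -73*i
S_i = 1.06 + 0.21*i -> [1.06, 1.27, 1.48, 1.69, 1.9]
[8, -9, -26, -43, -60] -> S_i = 8 + -17*i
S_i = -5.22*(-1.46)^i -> [-5.22, 7.62, -11.13, 16.25, -23.72]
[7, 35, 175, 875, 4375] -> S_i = 7*5^i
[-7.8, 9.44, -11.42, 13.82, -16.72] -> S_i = -7.80*(-1.21)^i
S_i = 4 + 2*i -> [4, 6, 8, 10, 12]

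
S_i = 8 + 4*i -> [8, 12, 16, 20, 24]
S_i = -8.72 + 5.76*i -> [-8.72, -2.96, 2.8, 8.56, 14.32]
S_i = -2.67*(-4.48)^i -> [-2.67, 11.96, -53.59, 240.07, -1075.53]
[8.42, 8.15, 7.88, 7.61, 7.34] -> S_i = 8.42 + -0.27*i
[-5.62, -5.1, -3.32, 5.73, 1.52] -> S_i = Random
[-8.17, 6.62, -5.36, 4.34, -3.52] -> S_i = -8.17*(-0.81)^i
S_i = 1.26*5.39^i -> [1.26, 6.79, 36.61, 197.3, 1063.47]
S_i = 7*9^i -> [7, 63, 567, 5103, 45927]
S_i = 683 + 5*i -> [683, 688, 693, 698, 703]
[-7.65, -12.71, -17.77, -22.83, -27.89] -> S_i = -7.65 + -5.06*i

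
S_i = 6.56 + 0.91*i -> [6.56, 7.47, 8.38, 9.29, 10.2]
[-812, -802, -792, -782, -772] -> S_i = -812 + 10*i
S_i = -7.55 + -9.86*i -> [-7.55, -17.41, -27.27, -37.13, -46.99]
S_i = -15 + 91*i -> [-15, 76, 167, 258, 349]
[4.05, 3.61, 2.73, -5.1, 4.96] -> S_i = Random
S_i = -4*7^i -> [-4, -28, -196, -1372, -9604]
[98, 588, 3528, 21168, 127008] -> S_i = 98*6^i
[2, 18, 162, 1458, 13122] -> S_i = 2*9^i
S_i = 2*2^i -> [2, 4, 8, 16, 32]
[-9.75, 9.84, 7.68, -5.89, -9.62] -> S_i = Random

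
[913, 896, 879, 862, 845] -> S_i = 913 + -17*i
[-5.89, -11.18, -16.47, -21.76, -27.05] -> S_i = -5.89 + -5.29*i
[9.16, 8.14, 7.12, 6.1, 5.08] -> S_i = 9.16 + -1.02*i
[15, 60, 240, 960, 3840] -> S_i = 15*4^i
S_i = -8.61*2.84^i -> [-8.61, -24.45, -69.44, -197.22, -560.11]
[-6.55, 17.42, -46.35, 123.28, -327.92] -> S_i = -6.55*(-2.66)^i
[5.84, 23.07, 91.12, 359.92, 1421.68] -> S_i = 5.84*3.95^i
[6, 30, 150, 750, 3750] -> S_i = 6*5^i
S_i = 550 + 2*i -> [550, 552, 554, 556, 558]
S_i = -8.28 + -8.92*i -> [-8.28, -17.2, -26.12, -35.04, -43.96]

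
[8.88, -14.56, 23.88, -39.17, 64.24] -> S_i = 8.88*(-1.64)^i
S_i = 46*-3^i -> [46, -138, 414, -1242, 3726]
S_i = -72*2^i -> [-72, -144, -288, -576, -1152]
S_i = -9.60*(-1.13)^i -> [-9.6, 10.85, -12.26, 13.85, -15.65]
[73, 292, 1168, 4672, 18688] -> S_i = 73*4^i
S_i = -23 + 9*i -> [-23, -14, -5, 4, 13]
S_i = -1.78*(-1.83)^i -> [-1.78, 3.26, -5.96, 10.91, -19.96]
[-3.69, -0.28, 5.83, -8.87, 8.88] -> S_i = Random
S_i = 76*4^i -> [76, 304, 1216, 4864, 19456]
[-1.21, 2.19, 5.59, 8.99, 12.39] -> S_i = -1.21 + 3.40*i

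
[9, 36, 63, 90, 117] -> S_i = 9 + 27*i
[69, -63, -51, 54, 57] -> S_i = Random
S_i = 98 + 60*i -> [98, 158, 218, 278, 338]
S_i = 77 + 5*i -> [77, 82, 87, 92, 97]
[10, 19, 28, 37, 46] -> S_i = 10 + 9*i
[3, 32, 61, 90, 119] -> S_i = 3 + 29*i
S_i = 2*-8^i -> [2, -16, 128, -1024, 8192]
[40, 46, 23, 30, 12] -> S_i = Random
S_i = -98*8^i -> [-98, -784, -6272, -50176, -401408]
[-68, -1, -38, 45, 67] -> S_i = Random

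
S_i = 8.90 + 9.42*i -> [8.9, 18.32, 27.74, 37.16, 46.58]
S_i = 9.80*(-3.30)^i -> [9.8, -32.34, 106.72, -352.18, 1162.2]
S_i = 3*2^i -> [3, 6, 12, 24, 48]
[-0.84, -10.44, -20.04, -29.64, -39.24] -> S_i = -0.84 + -9.60*i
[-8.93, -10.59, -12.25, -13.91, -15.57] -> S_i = -8.93 + -1.66*i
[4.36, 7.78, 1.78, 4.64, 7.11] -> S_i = Random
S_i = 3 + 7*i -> [3, 10, 17, 24, 31]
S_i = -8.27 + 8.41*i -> [-8.27, 0.14, 8.55, 16.96, 25.37]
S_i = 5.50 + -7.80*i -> [5.5, -2.3, -10.1, -17.9, -25.7]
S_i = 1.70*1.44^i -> [1.7, 2.45, 3.53, 5.08, 7.31]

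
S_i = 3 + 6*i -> [3, 9, 15, 21, 27]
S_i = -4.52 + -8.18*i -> [-4.52, -12.7, -20.88, -29.06, -37.24]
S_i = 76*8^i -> [76, 608, 4864, 38912, 311296]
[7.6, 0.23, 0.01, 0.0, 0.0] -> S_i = 7.60*0.03^i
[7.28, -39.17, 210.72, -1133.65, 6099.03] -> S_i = 7.28*(-5.38)^i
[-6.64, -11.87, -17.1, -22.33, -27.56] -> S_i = -6.64 + -5.23*i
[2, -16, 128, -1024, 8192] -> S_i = 2*-8^i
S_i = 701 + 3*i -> [701, 704, 707, 710, 713]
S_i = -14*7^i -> [-14, -98, -686, -4802, -33614]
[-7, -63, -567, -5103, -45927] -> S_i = -7*9^i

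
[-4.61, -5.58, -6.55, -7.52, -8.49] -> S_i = -4.61 + -0.97*i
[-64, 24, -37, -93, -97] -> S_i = Random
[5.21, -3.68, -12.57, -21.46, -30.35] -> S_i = 5.21 + -8.89*i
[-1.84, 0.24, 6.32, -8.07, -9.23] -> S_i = Random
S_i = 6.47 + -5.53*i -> [6.47, 0.94, -4.59, -10.12, -15.65]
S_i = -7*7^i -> [-7, -49, -343, -2401, -16807]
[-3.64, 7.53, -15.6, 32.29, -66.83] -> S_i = -3.64*(-2.07)^i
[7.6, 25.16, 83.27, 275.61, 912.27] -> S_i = 7.60*3.31^i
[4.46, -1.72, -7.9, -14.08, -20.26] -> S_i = 4.46 + -6.18*i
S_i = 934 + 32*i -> [934, 966, 998, 1030, 1062]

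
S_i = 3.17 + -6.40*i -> [3.17, -3.23, -9.63, -16.03, -22.43]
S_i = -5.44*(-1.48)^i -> [-5.44, 8.05, -11.92, 17.64, -26.1]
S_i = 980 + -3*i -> [980, 977, 974, 971, 968]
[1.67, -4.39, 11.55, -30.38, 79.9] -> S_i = 1.67*(-2.63)^i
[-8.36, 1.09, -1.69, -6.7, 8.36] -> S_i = Random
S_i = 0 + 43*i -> [0, 43, 86, 129, 172]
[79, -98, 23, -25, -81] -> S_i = Random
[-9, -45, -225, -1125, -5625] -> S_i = -9*5^i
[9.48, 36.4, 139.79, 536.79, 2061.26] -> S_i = 9.48*3.84^i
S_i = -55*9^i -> [-55, -495, -4455, -40095, -360855]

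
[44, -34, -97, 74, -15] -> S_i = Random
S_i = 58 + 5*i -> [58, 63, 68, 73, 78]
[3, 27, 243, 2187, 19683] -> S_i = 3*9^i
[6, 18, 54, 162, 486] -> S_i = 6*3^i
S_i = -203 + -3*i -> [-203, -206, -209, -212, -215]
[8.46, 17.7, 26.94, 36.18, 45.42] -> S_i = 8.46 + 9.24*i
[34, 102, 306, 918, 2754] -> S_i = 34*3^i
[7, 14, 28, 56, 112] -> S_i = 7*2^i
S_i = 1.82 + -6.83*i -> [1.82, -5.01, -11.84, -18.67, -25.5]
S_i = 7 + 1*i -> [7, 8, 9, 10, 11]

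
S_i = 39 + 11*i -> [39, 50, 61, 72, 83]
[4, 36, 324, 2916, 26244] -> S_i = 4*9^i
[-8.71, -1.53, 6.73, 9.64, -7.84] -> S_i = Random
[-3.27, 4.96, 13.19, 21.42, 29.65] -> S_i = -3.27 + 8.23*i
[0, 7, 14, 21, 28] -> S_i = 0 + 7*i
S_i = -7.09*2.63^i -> [-7.09, -18.65, -49.04, -128.98, -339.21]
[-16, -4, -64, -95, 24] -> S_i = Random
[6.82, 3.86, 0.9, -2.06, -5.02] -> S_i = 6.82 + -2.96*i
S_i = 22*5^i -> [22, 110, 550, 2750, 13750]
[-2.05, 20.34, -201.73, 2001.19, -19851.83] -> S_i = -2.05*(-9.92)^i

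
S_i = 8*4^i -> [8, 32, 128, 512, 2048]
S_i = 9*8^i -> [9, 72, 576, 4608, 36864]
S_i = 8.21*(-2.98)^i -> [8.21, -24.47, 72.91, -217.27, 647.45]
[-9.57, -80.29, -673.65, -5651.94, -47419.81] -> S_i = -9.57*8.39^i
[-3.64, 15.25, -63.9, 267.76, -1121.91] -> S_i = -3.64*(-4.19)^i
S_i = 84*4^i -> [84, 336, 1344, 5376, 21504]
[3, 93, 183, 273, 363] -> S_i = 3 + 90*i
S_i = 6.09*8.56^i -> [6.09, 52.13, 446.24, 3819.78, 32697.33]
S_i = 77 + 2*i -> [77, 79, 81, 83, 85]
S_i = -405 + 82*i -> [-405, -323, -241, -159, -77]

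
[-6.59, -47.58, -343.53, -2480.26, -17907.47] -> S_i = -6.59*7.22^i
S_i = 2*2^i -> [2, 4, 8, 16, 32]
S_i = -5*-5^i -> [-5, 25, -125, 625, -3125]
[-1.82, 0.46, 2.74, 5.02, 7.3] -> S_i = -1.82 + 2.28*i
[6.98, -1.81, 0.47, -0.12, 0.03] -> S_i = 6.98*(-0.26)^i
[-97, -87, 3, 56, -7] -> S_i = Random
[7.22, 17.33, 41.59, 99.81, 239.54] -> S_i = 7.22*2.40^i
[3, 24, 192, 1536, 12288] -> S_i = 3*8^i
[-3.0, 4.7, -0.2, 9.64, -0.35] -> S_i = Random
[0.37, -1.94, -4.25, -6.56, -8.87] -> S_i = 0.37 + -2.31*i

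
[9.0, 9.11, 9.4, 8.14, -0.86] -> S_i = Random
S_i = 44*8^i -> [44, 352, 2816, 22528, 180224]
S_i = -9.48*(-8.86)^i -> [-9.48, 83.99, -744.18, 6593.4, -58417.53]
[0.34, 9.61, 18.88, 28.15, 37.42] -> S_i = 0.34 + 9.27*i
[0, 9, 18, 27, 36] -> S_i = 0 + 9*i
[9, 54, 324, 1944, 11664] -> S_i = 9*6^i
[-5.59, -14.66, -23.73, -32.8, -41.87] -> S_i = -5.59 + -9.07*i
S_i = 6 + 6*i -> [6, 12, 18, 24, 30]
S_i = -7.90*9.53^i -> [-7.9, -75.29, -717.49, -6837.63, -65162.64]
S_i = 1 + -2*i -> [1, -1, -3, -5, -7]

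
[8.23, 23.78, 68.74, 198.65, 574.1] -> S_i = 8.23*2.89^i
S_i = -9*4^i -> [-9, -36, -144, -576, -2304]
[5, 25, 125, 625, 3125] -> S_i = 5*5^i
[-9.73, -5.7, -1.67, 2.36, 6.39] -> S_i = -9.73 + 4.03*i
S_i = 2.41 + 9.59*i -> [2.41, 12.0, 21.59, 31.18, 40.77]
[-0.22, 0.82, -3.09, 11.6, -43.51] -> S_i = -0.22*(-3.75)^i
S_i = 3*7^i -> [3, 21, 147, 1029, 7203]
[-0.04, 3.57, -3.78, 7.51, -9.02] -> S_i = Random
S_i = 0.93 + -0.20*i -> [0.93, 0.73, 0.53, 0.33, 0.13]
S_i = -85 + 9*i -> [-85, -76, -67, -58, -49]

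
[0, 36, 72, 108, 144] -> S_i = 0 + 36*i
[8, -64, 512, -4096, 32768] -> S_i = 8*-8^i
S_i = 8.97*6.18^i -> [8.97, 55.43, 342.59, 2117.18, 13084.17]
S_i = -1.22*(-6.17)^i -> [-1.22, 7.53, -46.44, 286.56, -1768.07]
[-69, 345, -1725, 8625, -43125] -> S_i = -69*-5^i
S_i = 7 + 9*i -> [7, 16, 25, 34, 43]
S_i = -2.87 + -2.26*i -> [-2.87, -5.13, -7.39, -9.65, -11.91]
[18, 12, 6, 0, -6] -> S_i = 18 + -6*i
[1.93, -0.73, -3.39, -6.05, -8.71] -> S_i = 1.93 + -2.66*i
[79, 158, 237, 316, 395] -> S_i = 79 + 79*i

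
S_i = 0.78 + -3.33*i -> [0.78, -2.55, -5.88, -9.21, -12.54]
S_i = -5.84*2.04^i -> [-5.84, -11.91, -24.3, -49.58, -101.14]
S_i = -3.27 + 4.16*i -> [-3.27, 0.89, 5.05, 9.21, 13.37]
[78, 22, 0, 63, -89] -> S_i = Random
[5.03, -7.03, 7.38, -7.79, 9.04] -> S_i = Random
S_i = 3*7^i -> [3, 21, 147, 1029, 7203]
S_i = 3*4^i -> [3, 12, 48, 192, 768]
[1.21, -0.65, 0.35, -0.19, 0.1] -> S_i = 1.21*(-0.54)^i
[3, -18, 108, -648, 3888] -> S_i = 3*-6^i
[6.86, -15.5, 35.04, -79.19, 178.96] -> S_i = 6.86*(-2.26)^i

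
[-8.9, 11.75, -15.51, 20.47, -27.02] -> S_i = -8.90*(-1.32)^i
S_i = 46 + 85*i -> [46, 131, 216, 301, 386]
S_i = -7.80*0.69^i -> [-7.8, -5.38, -3.71, -2.56, -1.77]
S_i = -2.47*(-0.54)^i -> [-2.47, 1.33, -0.72, 0.39, -0.21]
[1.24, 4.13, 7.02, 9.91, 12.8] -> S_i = 1.24 + 2.89*i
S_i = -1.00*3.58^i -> [-1.0, -3.58, -12.82, -45.88, -164.26]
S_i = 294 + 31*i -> [294, 325, 356, 387, 418]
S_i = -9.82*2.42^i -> [-9.82, -23.76, -57.51, -139.17, -336.8]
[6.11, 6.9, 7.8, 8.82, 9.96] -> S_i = 6.11*1.13^i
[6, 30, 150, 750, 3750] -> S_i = 6*5^i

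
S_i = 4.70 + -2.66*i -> [4.7, 2.04, -0.62, -3.28, -5.94]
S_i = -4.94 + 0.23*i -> [-4.94, -4.71, -4.48, -4.25, -4.02]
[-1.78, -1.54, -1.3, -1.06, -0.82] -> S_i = -1.78 + 0.24*i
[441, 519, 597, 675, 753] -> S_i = 441 + 78*i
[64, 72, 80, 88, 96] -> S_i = 64 + 8*i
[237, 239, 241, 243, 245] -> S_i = 237 + 2*i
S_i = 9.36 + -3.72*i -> [9.36, 5.64, 1.92, -1.8, -5.52]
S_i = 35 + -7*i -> [35, 28, 21, 14, 7]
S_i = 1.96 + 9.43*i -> [1.96, 11.39, 20.82, 30.25, 39.68]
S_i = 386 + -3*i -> [386, 383, 380, 377, 374]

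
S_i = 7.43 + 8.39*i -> [7.43, 15.82, 24.21, 32.6, 40.99]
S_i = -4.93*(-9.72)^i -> [-4.93, 47.92, -465.78, 4527.37, -44006.01]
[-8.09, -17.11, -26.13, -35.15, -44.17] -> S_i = -8.09 + -9.02*i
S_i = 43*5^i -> [43, 215, 1075, 5375, 26875]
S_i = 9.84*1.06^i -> [9.84, 10.43, 11.06, 11.72, 12.42]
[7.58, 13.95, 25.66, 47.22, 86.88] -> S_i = 7.58*1.84^i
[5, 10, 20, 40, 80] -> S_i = 5*2^i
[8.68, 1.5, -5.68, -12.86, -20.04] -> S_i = 8.68 + -7.18*i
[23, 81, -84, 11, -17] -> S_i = Random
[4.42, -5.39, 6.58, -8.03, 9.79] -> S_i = 4.42*(-1.22)^i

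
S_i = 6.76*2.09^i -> [6.76, 14.13, 29.53, 61.71, 128.98]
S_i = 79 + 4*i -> [79, 83, 87, 91, 95]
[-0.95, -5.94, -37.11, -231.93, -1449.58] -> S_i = -0.95*6.25^i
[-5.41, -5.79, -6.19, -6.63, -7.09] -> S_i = -5.41*1.07^i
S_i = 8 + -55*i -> [8, -47, -102, -157, -212]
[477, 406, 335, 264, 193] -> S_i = 477 + -71*i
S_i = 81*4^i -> [81, 324, 1296, 5184, 20736]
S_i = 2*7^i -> [2, 14, 98, 686, 4802]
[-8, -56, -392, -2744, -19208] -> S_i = -8*7^i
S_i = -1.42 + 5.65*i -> [-1.42, 4.23, 9.88, 15.53, 21.18]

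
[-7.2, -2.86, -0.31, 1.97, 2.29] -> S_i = Random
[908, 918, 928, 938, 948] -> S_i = 908 + 10*i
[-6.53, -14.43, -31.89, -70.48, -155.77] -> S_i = -6.53*2.21^i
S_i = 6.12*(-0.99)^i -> [6.12, -6.06, 6.0, -5.94, 5.88]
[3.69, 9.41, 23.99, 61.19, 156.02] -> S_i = 3.69*2.55^i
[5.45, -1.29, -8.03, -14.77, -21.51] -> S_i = 5.45 + -6.74*i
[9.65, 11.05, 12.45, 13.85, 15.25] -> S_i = 9.65 + 1.40*i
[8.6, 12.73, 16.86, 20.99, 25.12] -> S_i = 8.60 + 4.13*i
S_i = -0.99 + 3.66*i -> [-0.99, 2.67, 6.33, 9.99, 13.65]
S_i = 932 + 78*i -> [932, 1010, 1088, 1166, 1244]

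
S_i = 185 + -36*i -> [185, 149, 113, 77, 41]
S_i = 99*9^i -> [99, 891, 8019, 72171, 649539]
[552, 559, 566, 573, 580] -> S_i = 552 + 7*i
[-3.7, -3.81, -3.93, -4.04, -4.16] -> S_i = -3.70*1.03^i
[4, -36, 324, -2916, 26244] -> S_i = 4*-9^i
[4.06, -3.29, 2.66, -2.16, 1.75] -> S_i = 4.06*(-0.81)^i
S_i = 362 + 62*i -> [362, 424, 486, 548, 610]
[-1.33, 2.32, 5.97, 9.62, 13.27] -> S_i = -1.33 + 3.65*i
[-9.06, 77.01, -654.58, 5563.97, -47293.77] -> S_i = -9.06*(-8.50)^i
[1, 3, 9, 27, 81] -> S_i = 1*3^i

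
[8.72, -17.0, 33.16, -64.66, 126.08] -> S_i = 8.72*(-1.95)^i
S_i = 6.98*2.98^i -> [6.98, 20.8, 61.99, 184.72, 550.45]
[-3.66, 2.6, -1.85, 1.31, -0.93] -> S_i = -3.66*(-0.71)^i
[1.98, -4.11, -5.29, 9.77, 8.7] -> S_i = Random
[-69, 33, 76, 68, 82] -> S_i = Random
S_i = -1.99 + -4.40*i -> [-1.99, -6.39, -10.79, -15.19, -19.59]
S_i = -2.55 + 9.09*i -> [-2.55, 6.54, 15.63, 24.72, 33.81]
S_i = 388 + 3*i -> [388, 391, 394, 397, 400]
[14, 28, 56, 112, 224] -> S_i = 14*2^i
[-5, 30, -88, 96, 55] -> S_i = Random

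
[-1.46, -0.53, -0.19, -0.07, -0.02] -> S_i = -1.46*0.36^i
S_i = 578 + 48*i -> [578, 626, 674, 722, 770]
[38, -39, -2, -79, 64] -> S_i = Random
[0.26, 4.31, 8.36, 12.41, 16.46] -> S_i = 0.26 + 4.05*i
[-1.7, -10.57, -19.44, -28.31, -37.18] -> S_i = -1.70 + -8.87*i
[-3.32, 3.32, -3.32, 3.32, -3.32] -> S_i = -3.32*(-1.00)^i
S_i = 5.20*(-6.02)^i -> [5.2, -31.3, 188.45, -1134.47, 6829.51]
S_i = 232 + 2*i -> [232, 234, 236, 238, 240]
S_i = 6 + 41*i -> [6, 47, 88, 129, 170]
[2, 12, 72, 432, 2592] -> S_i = 2*6^i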